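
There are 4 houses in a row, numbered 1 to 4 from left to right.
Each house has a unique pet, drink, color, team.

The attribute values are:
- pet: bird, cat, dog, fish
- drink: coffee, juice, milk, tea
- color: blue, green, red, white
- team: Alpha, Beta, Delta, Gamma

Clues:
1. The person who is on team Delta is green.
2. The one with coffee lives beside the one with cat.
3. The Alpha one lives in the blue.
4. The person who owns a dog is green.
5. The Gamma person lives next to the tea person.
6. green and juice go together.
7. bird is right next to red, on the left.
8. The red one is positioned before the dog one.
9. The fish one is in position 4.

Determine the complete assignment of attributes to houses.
Solution:

House | Pet | Drink | Color | Team
----------------------------------
  1   | bird | coffee | white | Gamma
  2   | cat | tea | red | Beta
  3   | dog | juice | green | Delta
  4   | fish | milk | blue | Alpha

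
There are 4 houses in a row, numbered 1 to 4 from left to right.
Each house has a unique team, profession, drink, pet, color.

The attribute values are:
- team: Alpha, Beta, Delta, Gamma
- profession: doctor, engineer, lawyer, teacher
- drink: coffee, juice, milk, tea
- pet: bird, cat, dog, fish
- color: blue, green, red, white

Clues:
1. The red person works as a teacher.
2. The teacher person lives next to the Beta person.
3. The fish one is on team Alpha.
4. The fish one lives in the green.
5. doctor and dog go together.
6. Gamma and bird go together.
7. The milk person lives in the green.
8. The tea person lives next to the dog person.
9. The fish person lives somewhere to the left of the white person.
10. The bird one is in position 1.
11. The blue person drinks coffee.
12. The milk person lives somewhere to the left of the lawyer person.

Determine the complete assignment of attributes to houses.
Solution:

House | Team | Profession | Drink | Pet | Color
-----------------------------------------------
  1   | Gamma | teacher | tea | bird | red
  2   | Beta | doctor | coffee | dog | blue
  3   | Alpha | engineer | milk | fish | green
  4   | Delta | lawyer | juice | cat | white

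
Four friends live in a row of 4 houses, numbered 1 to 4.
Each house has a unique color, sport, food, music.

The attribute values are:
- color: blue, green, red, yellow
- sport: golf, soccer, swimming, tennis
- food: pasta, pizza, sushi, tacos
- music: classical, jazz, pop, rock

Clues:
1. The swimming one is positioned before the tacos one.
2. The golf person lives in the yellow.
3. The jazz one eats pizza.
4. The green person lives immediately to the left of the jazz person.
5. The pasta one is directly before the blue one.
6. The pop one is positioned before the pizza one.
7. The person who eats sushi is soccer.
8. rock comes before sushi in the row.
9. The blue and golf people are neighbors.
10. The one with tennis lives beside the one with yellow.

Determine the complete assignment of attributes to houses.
Solution:

House | Color | Sport | Food | Music
------------------------------------
  1   | green | swimming | pasta | pop
  2   | blue | tennis | pizza | jazz
  3   | yellow | golf | tacos | rock
  4   | red | soccer | sushi | classical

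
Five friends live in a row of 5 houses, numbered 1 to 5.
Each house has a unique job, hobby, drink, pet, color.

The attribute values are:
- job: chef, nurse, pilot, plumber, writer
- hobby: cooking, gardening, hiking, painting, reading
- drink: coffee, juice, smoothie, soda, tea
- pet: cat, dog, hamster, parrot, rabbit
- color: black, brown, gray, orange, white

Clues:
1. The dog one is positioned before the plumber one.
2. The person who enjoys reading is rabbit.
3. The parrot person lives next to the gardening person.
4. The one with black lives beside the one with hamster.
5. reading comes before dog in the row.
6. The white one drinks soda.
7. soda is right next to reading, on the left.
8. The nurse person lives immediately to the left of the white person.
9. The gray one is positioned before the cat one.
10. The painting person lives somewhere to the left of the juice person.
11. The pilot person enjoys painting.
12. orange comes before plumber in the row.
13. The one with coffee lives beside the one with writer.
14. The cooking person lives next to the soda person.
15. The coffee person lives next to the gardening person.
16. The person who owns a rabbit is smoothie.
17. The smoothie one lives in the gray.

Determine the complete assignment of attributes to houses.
Solution:

House | Job | Hobby | Drink | Pet | Color
-----------------------------------------
  1   | nurse | cooking | coffee | parrot | black
  2   | writer | gardening | soda | hamster | white
  3   | chef | reading | smoothie | rabbit | gray
  4   | pilot | painting | tea | dog | orange
  5   | plumber | hiking | juice | cat | brown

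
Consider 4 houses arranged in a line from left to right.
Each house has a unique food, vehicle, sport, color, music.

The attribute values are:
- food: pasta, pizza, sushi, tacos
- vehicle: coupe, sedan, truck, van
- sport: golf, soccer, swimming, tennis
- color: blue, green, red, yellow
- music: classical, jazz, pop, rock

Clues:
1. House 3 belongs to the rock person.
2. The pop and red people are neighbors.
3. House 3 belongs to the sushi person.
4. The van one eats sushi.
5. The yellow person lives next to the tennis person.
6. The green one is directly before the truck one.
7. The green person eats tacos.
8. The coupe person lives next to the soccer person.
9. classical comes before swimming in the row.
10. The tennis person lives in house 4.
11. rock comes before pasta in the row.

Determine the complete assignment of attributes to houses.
Solution:

House | Food | Vehicle | Sport | Color | Music
----------------------------------------------
  1   | tacos | coupe | golf | green | pop
  2   | pizza | truck | soccer | red | classical
  3   | sushi | van | swimming | yellow | rock
  4   | pasta | sedan | tennis | blue | jazz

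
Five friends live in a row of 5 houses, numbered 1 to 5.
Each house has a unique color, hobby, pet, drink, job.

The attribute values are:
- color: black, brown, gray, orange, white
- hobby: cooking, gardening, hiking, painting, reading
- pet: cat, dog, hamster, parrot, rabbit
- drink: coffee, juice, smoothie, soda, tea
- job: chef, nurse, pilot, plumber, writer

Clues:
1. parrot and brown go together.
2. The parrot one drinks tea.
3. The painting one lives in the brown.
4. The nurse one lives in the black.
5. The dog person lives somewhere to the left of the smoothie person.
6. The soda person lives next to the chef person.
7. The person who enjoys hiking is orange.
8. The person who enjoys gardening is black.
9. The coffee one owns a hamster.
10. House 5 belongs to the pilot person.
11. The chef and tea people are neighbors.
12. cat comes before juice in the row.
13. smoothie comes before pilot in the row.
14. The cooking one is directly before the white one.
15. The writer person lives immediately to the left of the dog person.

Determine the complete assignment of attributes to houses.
Solution:

House | Color | Hobby | Pet | Drink | Job
-----------------------------------------
  1   | gray | cooking | cat | soda | writer
  2   | white | reading | dog | juice | chef
  3   | brown | painting | parrot | tea | plumber
  4   | black | gardening | rabbit | smoothie | nurse
  5   | orange | hiking | hamster | coffee | pilot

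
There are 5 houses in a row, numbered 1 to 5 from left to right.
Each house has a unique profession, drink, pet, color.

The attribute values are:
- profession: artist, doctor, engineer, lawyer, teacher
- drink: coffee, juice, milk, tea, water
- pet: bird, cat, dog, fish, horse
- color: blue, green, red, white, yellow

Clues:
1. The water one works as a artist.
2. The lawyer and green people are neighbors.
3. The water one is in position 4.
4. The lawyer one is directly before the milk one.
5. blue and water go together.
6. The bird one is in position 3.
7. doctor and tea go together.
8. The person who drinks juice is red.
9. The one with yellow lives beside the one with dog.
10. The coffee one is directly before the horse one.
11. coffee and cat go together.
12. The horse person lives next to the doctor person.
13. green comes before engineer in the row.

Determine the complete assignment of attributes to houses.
Solution:

House | Profession | Drink | Pet | Color
----------------------------------------
  1   | lawyer | coffee | cat | white
  2   | teacher | milk | horse | green
  3   | doctor | tea | bird | yellow
  4   | artist | water | dog | blue
  5   | engineer | juice | fish | red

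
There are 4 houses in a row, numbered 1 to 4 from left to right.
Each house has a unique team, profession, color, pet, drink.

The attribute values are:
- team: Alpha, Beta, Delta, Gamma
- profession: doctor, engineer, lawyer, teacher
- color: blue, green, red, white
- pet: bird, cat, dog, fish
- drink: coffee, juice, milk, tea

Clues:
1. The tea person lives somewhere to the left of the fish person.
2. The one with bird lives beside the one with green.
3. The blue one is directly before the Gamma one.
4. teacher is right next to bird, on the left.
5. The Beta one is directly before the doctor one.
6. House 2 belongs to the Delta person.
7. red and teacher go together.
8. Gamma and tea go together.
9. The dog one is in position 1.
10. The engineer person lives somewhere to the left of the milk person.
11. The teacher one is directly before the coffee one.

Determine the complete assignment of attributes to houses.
Solution:

House | Team | Profession | Color | Pet | Drink
-----------------------------------------------
  1   | Beta | teacher | red | dog | juice
  2   | Delta | doctor | blue | bird | coffee
  3   | Gamma | engineer | green | cat | tea
  4   | Alpha | lawyer | white | fish | milk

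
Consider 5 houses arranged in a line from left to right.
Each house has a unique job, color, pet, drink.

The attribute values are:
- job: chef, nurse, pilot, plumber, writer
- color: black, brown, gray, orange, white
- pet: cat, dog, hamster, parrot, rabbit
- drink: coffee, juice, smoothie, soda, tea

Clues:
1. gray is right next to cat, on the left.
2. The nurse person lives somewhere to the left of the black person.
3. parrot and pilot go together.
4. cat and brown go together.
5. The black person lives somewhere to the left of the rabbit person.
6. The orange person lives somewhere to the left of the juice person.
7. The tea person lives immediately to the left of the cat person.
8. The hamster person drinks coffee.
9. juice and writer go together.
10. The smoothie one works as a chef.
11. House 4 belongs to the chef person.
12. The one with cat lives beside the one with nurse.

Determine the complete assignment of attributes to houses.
Solution:

House | Job | Color | Pet | Drink
---------------------------------
  1   | pilot | gray | parrot | tea
  2   | plumber | brown | cat | soda
  3   | nurse | orange | hamster | coffee
  4   | chef | black | dog | smoothie
  5   | writer | white | rabbit | juice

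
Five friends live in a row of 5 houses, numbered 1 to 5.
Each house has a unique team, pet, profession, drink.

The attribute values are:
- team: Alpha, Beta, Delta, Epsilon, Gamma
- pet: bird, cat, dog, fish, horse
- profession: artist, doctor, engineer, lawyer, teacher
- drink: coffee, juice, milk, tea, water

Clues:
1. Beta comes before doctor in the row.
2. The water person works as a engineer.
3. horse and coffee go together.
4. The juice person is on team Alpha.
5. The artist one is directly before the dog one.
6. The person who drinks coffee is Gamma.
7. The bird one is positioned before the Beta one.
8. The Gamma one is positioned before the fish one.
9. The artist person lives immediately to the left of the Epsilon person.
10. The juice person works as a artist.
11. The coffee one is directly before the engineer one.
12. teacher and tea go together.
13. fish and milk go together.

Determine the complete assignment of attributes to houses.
Solution:

House | Team | Pet | Profession | Drink
---------------------------------------
  1   | Alpha | bird | artist | juice
  2   | Epsilon | dog | teacher | tea
  3   | Gamma | horse | lawyer | coffee
  4   | Beta | cat | engineer | water
  5   | Delta | fish | doctor | milk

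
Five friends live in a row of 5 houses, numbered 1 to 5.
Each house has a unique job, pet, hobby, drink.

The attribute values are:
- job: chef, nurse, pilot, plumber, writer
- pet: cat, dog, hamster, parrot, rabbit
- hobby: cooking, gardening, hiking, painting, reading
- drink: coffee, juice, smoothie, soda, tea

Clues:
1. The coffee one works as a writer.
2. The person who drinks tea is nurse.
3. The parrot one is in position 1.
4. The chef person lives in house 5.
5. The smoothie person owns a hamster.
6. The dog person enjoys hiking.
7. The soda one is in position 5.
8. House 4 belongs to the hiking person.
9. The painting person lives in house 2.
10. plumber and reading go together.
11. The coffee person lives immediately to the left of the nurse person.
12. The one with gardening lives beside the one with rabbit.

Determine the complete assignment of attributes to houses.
Solution:

House | Job | Pet | Hobby | Drink
---------------------------------
  1   | writer | parrot | gardening | coffee
  2   | nurse | rabbit | painting | tea
  3   | plumber | hamster | reading | smoothie
  4   | pilot | dog | hiking | juice
  5   | chef | cat | cooking | soda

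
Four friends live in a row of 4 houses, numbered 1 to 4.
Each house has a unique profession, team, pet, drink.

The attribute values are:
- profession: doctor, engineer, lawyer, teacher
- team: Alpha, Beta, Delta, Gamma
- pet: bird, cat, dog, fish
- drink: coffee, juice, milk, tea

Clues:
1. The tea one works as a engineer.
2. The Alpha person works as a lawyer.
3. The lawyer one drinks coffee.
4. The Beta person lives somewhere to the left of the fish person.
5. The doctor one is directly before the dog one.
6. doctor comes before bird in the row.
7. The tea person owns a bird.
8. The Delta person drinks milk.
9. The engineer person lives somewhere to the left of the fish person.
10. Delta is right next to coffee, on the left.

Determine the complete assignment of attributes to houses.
Solution:

House | Profession | Team | Pet | Drink
---------------------------------------
  1   | doctor | Delta | cat | milk
  2   | lawyer | Alpha | dog | coffee
  3   | engineer | Beta | bird | tea
  4   | teacher | Gamma | fish | juice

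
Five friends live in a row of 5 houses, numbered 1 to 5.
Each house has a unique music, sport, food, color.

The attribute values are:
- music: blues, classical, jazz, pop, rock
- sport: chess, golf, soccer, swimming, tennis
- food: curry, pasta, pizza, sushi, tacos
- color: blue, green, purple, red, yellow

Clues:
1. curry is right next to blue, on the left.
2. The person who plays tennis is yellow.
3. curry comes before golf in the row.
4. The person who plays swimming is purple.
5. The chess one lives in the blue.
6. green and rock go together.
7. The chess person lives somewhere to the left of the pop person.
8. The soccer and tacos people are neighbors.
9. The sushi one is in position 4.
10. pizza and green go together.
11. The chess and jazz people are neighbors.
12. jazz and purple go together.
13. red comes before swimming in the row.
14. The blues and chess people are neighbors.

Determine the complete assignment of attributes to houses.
Solution:

House | Music | Sport | Food | Color
------------------------------------
  1   | blues | soccer | curry | red
  2   | classical | chess | tacos | blue
  3   | jazz | swimming | pasta | purple
  4   | pop | tennis | sushi | yellow
  5   | rock | golf | pizza | green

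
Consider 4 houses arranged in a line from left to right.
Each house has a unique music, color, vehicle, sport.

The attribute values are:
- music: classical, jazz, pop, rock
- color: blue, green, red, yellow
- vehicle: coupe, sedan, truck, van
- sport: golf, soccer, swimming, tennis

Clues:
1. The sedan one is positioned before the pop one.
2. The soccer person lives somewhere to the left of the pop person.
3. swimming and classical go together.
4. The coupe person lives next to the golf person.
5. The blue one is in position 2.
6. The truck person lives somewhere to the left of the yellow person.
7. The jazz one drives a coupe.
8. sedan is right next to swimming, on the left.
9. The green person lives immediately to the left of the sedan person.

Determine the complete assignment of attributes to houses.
Solution:

House | Music | Color | Vehicle | Sport
---------------------------------------
  1   | jazz | green | coupe | soccer
  2   | rock | blue | sedan | golf
  3   | classical | red | truck | swimming
  4   | pop | yellow | van | tennis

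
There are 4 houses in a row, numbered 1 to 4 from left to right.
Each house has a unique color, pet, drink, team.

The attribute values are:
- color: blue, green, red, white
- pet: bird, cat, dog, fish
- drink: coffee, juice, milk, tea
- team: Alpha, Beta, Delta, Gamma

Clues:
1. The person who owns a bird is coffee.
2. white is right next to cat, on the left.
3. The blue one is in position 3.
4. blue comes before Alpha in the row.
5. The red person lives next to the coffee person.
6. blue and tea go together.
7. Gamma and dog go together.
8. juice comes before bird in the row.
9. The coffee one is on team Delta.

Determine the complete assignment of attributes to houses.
Solution:

House | Color | Pet | Drink | Team
----------------------------------
  1   | red | dog | juice | Gamma
  2   | white | bird | coffee | Delta
  3   | blue | cat | tea | Beta
  4   | green | fish | milk | Alpha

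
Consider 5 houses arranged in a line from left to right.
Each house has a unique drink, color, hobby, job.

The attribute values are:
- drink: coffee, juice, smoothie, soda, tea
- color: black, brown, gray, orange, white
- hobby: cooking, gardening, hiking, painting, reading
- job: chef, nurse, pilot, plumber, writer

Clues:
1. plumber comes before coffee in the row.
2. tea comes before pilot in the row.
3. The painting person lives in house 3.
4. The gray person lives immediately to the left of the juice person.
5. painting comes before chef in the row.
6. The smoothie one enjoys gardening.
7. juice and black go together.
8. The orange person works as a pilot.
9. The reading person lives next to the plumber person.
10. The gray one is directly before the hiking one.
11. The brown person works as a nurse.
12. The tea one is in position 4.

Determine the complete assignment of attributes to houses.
Solution:

House | Drink | Color | Hobby | Job
-----------------------------------
  1   | soda | gray | reading | writer
  2   | juice | black | hiking | plumber
  3   | coffee | brown | painting | nurse
  4   | tea | white | cooking | chef
  5   | smoothie | orange | gardening | pilot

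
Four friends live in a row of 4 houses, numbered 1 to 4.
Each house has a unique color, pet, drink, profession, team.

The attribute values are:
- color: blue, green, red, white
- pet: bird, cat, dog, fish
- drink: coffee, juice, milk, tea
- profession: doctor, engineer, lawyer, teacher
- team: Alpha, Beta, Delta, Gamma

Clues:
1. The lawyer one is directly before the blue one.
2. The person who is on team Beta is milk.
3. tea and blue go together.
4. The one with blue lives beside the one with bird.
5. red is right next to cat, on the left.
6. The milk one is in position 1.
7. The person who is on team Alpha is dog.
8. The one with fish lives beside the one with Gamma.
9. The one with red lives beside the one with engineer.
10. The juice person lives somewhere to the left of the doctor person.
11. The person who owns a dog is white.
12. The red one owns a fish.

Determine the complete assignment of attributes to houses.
Solution:

House | Color | Pet | Drink | Profession | Team
-----------------------------------------------
  1   | red | fish | milk | lawyer | Beta
  2   | blue | cat | tea | engineer | Gamma
  3   | green | bird | juice | teacher | Delta
  4   | white | dog | coffee | doctor | Alpha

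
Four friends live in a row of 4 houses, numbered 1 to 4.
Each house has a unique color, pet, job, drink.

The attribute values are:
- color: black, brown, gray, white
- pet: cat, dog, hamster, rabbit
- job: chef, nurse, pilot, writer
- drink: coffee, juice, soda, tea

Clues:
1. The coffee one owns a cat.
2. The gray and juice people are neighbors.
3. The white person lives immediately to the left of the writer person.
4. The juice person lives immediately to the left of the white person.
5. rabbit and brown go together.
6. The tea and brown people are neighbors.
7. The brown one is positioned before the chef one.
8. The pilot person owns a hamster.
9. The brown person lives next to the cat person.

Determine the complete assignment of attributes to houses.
Solution:

House | Color | Pet | Job | Drink
---------------------------------
  1   | gray | hamster | pilot | tea
  2   | brown | rabbit | nurse | juice
  3   | white | cat | chef | coffee
  4   | black | dog | writer | soda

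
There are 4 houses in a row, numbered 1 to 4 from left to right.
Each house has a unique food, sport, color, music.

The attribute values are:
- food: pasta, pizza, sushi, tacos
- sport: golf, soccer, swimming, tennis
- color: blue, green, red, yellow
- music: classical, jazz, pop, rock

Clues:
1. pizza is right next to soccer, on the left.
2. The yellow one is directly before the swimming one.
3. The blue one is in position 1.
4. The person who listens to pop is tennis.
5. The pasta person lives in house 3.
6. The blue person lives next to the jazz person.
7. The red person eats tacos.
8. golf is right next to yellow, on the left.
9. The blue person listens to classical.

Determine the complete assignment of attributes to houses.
Solution:

House | Food | Sport | Color | Music
------------------------------------
  1   | pizza | golf | blue | classical
  2   | sushi | soccer | yellow | jazz
  3   | pasta | swimming | green | rock
  4   | tacos | tennis | red | pop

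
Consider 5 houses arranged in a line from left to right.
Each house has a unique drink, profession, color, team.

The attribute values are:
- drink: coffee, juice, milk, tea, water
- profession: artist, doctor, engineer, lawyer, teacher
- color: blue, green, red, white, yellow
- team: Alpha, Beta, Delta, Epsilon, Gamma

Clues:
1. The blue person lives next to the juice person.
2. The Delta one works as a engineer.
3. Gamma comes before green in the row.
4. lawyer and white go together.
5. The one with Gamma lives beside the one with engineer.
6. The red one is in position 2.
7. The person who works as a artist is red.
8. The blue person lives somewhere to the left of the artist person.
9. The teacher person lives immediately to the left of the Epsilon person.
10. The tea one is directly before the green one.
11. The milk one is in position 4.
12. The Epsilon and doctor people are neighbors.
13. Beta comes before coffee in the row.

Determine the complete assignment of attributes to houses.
Solution:

House | Drink | Profession | Color | Team
-----------------------------------------
  1   | water | teacher | blue | Beta
  2   | juice | artist | red | Epsilon
  3   | tea | doctor | yellow | Gamma
  4   | milk | engineer | green | Delta
  5   | coffee | lawyer | white | Alpha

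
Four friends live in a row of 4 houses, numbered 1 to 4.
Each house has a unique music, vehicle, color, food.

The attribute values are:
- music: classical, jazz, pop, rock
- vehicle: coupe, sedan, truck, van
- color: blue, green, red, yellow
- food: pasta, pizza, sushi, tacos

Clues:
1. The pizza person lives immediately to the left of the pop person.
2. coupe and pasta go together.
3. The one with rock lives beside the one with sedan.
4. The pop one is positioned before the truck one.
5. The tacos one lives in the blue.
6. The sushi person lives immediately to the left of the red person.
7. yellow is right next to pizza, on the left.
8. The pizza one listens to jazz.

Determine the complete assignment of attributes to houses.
Solution:

House | Music | Vehicle | Color | Food
--------------------------------------
  1   | rock | van | yellow | sushi
  2   | jazz | sedan | red | pizza
  3   | pop | coupe | green | pasta
  4   | classical | truck | blue | tacos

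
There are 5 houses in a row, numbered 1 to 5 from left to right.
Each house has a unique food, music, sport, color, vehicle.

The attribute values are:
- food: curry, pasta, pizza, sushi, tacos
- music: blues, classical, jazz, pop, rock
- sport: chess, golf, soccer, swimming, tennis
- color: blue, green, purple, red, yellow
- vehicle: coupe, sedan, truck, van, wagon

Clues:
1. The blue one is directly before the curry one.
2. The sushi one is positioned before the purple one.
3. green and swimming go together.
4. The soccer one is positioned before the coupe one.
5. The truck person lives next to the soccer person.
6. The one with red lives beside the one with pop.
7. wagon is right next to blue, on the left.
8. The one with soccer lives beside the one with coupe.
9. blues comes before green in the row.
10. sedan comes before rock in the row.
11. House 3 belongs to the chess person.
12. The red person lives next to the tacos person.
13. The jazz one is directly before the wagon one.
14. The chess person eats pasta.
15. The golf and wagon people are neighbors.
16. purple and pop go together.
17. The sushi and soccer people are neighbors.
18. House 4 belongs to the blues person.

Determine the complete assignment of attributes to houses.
Solution:

House | Food | Music | Sport | Color | Vehicle
----------------------------------------------
  1   | sushi | jazz | golf | red | truck
  2   | tacos | pop | soccer | purple | wagon
  3   | pasta | classical | chess | blue | coupe
  4   | curry | blues | tennis | yellow | sedan
  5   | pizza | rock | swimming | green | van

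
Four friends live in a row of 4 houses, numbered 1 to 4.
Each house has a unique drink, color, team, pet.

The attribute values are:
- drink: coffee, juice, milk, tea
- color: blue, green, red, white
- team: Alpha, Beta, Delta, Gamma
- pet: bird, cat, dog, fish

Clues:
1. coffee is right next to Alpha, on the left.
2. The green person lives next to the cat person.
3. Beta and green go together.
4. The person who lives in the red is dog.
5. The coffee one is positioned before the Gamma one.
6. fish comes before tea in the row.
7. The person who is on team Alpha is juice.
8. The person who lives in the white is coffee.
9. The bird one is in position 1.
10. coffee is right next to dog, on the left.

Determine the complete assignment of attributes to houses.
Solution:

House | Drink | Color | Team | Pet
----------------------------------
  1   | coffee | white | Delta | bird
  2   | juice | red | Alpha | dog
  3   | milk | green | Beta | fish
  4   | tea | blue | Gamma | cat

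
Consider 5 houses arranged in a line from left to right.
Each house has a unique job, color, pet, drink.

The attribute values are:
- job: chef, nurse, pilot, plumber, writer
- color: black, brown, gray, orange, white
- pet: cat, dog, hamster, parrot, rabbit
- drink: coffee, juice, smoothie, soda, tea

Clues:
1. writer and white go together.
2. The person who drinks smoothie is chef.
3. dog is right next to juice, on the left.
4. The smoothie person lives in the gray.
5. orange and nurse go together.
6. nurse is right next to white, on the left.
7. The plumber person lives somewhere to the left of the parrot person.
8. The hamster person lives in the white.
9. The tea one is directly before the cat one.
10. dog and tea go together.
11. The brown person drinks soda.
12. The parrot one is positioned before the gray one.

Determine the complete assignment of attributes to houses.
Solution:

House | Job | Color | Pet | Drink
---------------------------------
  1   | plumber | black | dog | tea
  2   | nurse | orange | cat | juice
  3   | writer | white | hamster | coffee
  4   | pilot | brown | parrot | soda
  5   | chef | gray | rabbit | smoothie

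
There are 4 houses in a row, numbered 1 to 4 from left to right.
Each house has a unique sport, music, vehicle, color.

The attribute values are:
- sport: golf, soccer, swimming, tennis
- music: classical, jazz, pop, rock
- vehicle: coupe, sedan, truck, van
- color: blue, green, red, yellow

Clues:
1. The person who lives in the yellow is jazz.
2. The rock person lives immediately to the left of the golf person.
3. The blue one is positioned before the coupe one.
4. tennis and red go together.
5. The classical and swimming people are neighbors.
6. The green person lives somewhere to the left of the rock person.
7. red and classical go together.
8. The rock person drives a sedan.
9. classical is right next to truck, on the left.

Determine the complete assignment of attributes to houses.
Solution:

House | Sport | Music | Vehicle | Color
---------------------------------------
  1   | tennis | classical | van | red
  2   | swimming | pop | truck | green
  3   | soccer | rock | sedan | blue
  4   | golf | jazz | coupe | yellow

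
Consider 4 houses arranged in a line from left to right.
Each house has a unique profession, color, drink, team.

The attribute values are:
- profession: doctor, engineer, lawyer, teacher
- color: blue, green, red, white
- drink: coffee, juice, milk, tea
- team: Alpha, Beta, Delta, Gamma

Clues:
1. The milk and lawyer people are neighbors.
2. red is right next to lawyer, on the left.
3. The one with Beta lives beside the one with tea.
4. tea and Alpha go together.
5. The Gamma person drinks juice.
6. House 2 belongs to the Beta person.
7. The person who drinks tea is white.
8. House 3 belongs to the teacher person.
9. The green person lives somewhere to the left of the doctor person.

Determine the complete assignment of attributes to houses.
Solution:

House | Profession | Color | Drink | Team
-----------------------------------------
  1   | engineer | red | milk | Delta
  2   | lawyer | green | coffee | Beta
  3   | teacher | white | tea | Alpha
  4   | doctor | blue | juice | Gamma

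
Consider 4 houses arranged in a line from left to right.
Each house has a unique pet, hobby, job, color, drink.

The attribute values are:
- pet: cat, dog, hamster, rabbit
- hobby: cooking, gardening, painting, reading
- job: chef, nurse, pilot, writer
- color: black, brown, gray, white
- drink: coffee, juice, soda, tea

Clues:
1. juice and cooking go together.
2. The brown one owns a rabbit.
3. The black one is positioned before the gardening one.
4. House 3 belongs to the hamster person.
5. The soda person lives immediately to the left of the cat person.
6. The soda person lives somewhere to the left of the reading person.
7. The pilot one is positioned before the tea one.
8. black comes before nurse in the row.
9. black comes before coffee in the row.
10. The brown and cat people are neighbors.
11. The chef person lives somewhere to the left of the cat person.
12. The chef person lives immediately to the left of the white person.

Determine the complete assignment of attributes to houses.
Solution:

House | Pet | Hobby | Job | Color | Drink
-----------------------------------------
  1   | rabbit | painting | chef | brown | soda
  2   | cat | cooking | pilot | white | juice
  3   | hamster | reading | writer | black | tea
  4   | dog | gardening | nurse | gray | coffee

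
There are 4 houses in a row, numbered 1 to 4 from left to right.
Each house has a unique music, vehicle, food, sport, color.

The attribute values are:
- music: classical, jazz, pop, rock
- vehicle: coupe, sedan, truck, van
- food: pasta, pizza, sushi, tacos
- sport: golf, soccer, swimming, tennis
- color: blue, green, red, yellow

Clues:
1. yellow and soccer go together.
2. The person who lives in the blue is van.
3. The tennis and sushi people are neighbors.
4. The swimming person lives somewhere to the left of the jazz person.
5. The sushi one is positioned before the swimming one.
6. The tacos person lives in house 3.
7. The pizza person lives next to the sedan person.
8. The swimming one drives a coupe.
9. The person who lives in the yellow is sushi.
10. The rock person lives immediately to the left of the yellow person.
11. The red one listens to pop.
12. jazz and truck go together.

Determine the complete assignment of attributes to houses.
Solution:

House | Music | Vehicle | Food | Sport | Color
----------------------------------------------
  1   | rock | van | pizza | tennis | blue
  2   | classical | sedan | sushi | soccer | yellow
  3   | pop | coupe | tacos | swimming | red
  4   | jazz | truck | pasta | golf | green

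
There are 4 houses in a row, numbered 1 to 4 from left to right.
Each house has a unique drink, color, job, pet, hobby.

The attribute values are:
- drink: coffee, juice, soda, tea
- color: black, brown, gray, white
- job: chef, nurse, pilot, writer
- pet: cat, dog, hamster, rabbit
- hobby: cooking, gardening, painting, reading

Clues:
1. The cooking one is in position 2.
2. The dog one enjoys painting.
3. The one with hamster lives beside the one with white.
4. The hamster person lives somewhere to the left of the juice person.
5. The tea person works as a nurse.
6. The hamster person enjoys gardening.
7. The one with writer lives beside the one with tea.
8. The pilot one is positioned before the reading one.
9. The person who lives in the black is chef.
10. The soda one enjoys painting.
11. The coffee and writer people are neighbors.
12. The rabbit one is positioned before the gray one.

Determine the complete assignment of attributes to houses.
Solution:

House | Drink | Color | Job | Pet | Hobby
-----------------------------------------
  1   | coffee | brown | pilot | hamster | gardening
  2   | juice | white | writer | rabbit | cooking
  3   | tea | gray | nurse | cat | reading
  4   | soda | black | chef | dog | painting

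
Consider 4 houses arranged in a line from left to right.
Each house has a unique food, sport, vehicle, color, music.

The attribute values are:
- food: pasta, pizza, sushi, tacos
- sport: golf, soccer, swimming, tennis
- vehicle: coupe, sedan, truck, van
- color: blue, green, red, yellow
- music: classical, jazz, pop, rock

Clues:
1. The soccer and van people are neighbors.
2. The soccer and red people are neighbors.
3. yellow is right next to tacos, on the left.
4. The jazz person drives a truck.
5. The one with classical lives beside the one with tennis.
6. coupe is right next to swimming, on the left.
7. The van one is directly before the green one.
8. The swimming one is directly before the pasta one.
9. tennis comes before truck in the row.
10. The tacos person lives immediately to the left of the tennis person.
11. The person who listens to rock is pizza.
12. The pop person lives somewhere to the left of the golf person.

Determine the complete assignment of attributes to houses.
Solution:

House | Food | Sport | Vehicle | Color | Music
----------------------------------------------
  1   | pizza | soccer | coupe | yellow | rock
  2   | tacos | swimming | van | red | classical
  3   | pasta | tennis | sedan | green | pop
  4   | sushi | golf | truck | blue | jazz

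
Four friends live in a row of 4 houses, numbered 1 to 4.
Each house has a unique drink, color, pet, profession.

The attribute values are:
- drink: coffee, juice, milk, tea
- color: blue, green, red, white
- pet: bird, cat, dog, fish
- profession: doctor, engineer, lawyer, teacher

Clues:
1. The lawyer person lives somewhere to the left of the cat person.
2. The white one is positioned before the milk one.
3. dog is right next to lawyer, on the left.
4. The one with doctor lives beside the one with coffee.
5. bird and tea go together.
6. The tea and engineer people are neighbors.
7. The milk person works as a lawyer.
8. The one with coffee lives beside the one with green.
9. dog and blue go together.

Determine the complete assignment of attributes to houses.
Solution:

House | Drink | Color | Pet | Profession
----------------------------------------
  1   | tea | white | bird | doctor
  2   | coffee | blue | dog | engineer
  3   | milk | green | fish | lawyer
  4   | juice | red | cat | teacher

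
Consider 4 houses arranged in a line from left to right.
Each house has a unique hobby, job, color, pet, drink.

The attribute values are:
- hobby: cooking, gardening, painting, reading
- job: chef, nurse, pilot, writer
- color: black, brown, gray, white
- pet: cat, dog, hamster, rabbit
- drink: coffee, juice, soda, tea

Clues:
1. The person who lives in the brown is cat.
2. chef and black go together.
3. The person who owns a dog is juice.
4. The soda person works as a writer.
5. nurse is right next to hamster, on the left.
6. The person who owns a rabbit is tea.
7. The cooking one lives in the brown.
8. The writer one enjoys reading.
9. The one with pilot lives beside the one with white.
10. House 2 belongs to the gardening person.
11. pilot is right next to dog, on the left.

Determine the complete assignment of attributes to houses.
Solution:

House | Hobby | Job | Color | Pet | Drink
-----------------------------------------
  1   | cooking | pilot | brown | cat | coffee
  2   | gardening | nurse | white | dog | juice
  3   | reading | writer | gray | hamster | soda
  4   | painting | chef | black | rabbit | tea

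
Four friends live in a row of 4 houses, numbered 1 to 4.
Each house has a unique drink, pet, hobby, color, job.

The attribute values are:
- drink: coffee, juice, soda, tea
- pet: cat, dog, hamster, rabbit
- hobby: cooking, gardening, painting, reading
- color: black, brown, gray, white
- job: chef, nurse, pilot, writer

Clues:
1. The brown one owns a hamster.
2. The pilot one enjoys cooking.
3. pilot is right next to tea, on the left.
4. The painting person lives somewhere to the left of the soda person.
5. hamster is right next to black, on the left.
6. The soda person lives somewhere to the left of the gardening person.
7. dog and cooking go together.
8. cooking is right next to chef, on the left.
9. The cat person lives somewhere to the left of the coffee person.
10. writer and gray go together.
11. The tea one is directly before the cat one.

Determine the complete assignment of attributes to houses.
Solution:

House | Drink | Pet | Hobby | Color | Job
-----------------------------------------
  1   | juice | dog | cooking | white | pilot
  2   | tea | hamster | painting | brown | chef
  3   | soda | cat | reading | black | nurse
  4   | coffee | rabbit | gardening | gray | writer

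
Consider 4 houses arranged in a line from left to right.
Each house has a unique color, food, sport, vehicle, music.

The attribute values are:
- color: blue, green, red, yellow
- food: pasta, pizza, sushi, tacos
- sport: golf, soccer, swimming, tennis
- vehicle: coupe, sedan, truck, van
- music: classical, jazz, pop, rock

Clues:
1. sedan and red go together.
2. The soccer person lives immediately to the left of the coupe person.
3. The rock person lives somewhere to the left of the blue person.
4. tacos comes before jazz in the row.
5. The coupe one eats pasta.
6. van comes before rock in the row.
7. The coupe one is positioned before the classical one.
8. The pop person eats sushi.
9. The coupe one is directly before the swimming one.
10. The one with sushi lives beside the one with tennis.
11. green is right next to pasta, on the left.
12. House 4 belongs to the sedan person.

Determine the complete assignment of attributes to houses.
Solution:

House | Color | Food | Sport | Vehicle | Music
----------------------------------------------
  1   | green | sushi | soccer | van | pop
  2   | yellow | pasta | tennis | coupe | rock
  3   | blue | tacos | swimming | truck | classical
  4   | red | pizza | golf | sedan | jazz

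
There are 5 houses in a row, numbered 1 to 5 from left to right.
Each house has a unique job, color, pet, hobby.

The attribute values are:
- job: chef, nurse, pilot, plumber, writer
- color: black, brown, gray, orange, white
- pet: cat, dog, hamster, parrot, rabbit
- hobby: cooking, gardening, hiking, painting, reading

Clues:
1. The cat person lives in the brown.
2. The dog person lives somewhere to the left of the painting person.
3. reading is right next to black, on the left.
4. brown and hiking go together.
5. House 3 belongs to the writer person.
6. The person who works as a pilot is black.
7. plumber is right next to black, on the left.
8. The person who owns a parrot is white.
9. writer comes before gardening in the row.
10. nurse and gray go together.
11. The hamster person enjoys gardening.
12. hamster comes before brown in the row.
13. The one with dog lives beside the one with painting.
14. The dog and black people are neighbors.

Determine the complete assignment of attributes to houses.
Solution:

House | Job | Color | Pet | Hobby
---------------------------------
  1   | plumber | orange | dog | reading
  2   | pilot | black | rabbit | painting
  3   | writer | white | parrot | cooking
  4   | nurse | gray | hamster | gardening
  5   | chef | brown | cat | hiking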